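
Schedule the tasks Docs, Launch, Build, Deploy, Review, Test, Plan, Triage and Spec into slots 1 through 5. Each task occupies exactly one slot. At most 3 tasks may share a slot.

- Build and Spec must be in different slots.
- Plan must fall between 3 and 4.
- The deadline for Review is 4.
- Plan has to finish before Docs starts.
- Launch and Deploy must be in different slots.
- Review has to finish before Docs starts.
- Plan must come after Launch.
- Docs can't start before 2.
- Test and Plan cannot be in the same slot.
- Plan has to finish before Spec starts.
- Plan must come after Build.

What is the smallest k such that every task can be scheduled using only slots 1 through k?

The precedence chain requires at least 3 distinct slots.
With at most 3 per slot and 9 tasks, at least 3 slots are needed.
Propagating the time windows through the other constraints, Docs can't land before 4, so the schedule must run through at least slot 4.
4 works (last occupied slot: 4): for example Plan -> 3; Spec -> 4; Build -> 1; Launch -> 1; Deploy -> 2; Test -> 2; Docs -> 4; Triage -> 2; Review -> 1.

4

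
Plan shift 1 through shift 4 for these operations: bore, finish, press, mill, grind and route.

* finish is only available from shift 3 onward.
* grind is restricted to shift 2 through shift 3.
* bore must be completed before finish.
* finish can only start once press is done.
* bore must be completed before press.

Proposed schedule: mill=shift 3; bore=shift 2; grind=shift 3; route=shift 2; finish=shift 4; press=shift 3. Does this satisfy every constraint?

bore must be completed before finish — holds.
grind is restricted to shift 2 through shift 3 — holds.
finish can only start once press is done — holds.
finish is only available from shift 3 onward — holds.
bore must be completed before press — holds.

Yes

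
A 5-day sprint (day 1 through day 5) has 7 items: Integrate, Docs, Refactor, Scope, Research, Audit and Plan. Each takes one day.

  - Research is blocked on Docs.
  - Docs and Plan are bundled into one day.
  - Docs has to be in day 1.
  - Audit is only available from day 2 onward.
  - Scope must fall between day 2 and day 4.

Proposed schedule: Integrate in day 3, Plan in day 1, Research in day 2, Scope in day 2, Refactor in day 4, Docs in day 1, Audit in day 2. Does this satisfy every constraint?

Valid

Docs has to be in day 1 — holds.
Scope must fall between day 2 and day 4 — holds.
Docs and Plan are bundled into one day — holds.
Research is blocked on Docs — holds.
Audit is only available from day 2 onward — holds.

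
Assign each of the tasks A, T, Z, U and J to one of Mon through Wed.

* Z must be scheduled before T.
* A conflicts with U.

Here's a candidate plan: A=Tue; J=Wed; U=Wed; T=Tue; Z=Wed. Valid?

No — it violates: Z must be scheduled before T

Z must be scheduled before T — violated.
A conflicts with U — holds.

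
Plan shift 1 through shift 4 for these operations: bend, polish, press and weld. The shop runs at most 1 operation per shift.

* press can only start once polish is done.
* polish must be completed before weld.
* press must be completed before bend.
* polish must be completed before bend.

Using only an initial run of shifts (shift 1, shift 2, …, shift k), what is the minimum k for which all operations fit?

The precedence chain requires at least 3 distinct shifts.
With at most 1 per shift and 4 operations, at least 4 shifts are needed.
4 works (last occupied shift: shift 4): for example press in shift 2; polish in shift 1; bend in shift 3; weld in shift 4.

4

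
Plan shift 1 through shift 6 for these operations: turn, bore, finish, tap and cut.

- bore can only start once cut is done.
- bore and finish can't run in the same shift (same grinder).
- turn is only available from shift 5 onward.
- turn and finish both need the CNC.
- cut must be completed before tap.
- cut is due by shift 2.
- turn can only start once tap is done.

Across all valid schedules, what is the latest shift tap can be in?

shift 5

Precedence pushes tap to at least shift 2; downstream work caps tap at shift 5.
tap at shift 5 is achievable: cut in shift 1; turn in shift 6; bore in shift 2; finish in shift 1; tap in shift 5.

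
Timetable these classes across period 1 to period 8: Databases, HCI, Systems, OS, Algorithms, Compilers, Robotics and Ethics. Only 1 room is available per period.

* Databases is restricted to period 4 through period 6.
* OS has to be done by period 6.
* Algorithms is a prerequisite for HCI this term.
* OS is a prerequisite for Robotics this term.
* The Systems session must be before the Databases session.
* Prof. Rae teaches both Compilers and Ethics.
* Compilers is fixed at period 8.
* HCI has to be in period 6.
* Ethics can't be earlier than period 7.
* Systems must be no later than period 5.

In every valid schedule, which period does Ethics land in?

period 7

Ethics's window is period 7–period 8.
Compilers is fixed at period 8, and Ethics can't share a period with Compilers.
So Ethics must be period 7.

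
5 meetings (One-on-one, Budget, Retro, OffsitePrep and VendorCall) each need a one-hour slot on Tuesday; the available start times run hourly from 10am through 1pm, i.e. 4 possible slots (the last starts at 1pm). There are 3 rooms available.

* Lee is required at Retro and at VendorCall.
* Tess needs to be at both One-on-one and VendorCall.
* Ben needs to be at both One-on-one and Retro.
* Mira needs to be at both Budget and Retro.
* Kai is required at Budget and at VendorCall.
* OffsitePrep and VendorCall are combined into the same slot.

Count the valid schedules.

Splitting on One-on-one: it can be 10am (12), 11am (12), 12pm (12), 1pm (12). Listing each branch's schedules as (Budget, Retro, OffsitePrep, VendorCall):
One-on-one=10am: (10am,11am,12pm,12pm) (10am,11am,1pm,1pm) (10am,12pm,11am,11am) (10am,12pm,1pm,1pm) (10am,1pm,11am,11am) (10am,1pm,12pm,12pm) (11am,12pm,1pm,1pm) (11am,1pm,12pm,12pm) (12pm,11am,1pm,1pm) (12pm,1pm,11am,11am) (1pm,11am,12pm,12pm) (1pm,12pm,11am,11am) — 12.
One-on-one=11am: (10am,12pm,1pm,1pm) (10am,1pm,12pm,12pm) (11am,10am,12pm,12pm) (11am,10am,1pm,1pm) (11am,12pm,10am,10am) (11am,12pm,1pm,1pm) (11am,1pm,10am,10am) (11am,1pm,12pm,12pm) (12pm,10am,1pm,1pm) (12pm,1pm,10am,10am) (1pm,10am,12pm,12pm) (1pm,12pm,10am,10am) — 12.
One-on-one=12pm: (10am,11am,1pm,1pm) (10am,1pm,11am,11am) (11am,10am,1pm,1pm) (11am,1pm,10am,10am) (12pm,10am,11am,11am) (12pm,10am,1pm,1pm) (12pm,11am,10am,10am) (12pm,11am,1pm,1pm) (12pm,1pm,10am,10am) (12pm,1pm,11am,11am) (1pm,10am,11am,11am) (1pm,11am,10am,10am) — 12.
One-on-one=1pm: (10am,11am,12pm,12pm) (10am,12pm,11am,11am) (11am,10am,12pm,12pm) (11am,12pm,10am,10am) (12pm,10am,11am,11am) (12pm,11am,10am,10am) (1pm,10am,11am,11am) (1pm,10am,12pm,12pm) (1pm,11am,10am,10am) (1pm,11am,12pm,12pm) (1pm,12pm,10am,10am) (1pm,12pm,11am,11am) — 12.
Summing: 12 + 12 + 12 + 12 = 48.

48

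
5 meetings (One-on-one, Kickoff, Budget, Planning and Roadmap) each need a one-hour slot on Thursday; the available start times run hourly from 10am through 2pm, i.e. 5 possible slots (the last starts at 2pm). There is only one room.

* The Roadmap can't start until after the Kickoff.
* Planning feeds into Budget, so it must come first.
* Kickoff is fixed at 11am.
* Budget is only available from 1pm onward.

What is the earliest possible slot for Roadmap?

12pm

Precedence pushes Roadmap to at least 12pm.
Roadmap at 12pm is achievable: Planning in 10am, Kickoff in 11am, One-on-one in 2pm, Budget in 1pm, Roadmap in 12pm.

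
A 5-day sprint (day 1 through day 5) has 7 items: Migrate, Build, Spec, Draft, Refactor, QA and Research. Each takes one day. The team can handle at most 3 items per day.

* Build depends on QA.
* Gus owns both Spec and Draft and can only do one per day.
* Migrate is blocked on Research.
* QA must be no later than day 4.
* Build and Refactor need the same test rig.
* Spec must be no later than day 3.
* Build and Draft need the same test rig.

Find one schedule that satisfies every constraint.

Refactor -> day 3, QA -> day 1, Spec -> day 1, Draft -> day 3, Build -> day 2, Migrate -> day 2, Research -> day 1

Checking: QA(day 1) before Build(day 2); Research(day 1) before Migrate(day 2); Build(day 2) != Refactor(day 3); Spec(day 1) != Draft(day 3); Build(day 2) != Draft(day 3); QA=day 1 in [day 1,day 4]; Spec=day 1 in [day 1,day 3]; max 3 per day (cap 3).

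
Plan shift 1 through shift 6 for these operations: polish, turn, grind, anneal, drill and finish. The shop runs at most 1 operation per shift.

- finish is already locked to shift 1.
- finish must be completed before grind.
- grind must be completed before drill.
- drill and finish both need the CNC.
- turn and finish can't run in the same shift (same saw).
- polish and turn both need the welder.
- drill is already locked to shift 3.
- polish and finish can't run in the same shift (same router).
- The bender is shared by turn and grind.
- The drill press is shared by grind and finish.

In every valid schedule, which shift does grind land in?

shift 2

finish is fixed at shift 1 and must come before grind, so grind is at least shift 2.
drill is fixed at shift 3 and must come after grind, so grind is at most shift 2.
So grind must be shift 2.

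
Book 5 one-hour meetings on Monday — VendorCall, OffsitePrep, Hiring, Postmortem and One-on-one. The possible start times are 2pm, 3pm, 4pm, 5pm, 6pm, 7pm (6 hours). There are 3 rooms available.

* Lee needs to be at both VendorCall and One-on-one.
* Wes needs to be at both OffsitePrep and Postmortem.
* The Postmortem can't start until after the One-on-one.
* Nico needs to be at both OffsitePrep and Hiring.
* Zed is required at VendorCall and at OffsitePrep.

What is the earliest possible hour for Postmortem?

3pm

Precedence pushes Postmortem to at least 3pm.
Postmortem at 3pm is achievable: Postmortem -> 3pm, Hiring -> 3pm, OffsitePrep -> 2pm, One-on-one -> 2pm, VendorCall -> 3pm.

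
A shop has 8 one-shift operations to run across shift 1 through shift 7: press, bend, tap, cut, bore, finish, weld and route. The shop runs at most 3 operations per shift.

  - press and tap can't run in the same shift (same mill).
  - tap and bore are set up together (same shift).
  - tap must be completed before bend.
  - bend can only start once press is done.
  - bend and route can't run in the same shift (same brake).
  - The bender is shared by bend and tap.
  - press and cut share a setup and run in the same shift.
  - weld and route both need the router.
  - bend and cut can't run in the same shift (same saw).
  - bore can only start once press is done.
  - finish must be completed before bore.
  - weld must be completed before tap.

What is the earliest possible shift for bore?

Precedence pushes bore to at least shift 2; bore must be in the same shift as tap, which can't be after shift 6, so bore is at most shift 6.
bore at shift 3 is achievable: tap -> shift 3; press -> shift 1; cut -> shift 1; bore -> shift 3; bend -> shift 4; finish -> shift 1; route -> shift 3; weld -> shift 2.
Nothing earlier works — the conflict and capacity constraints rule out every shift before shift 3.

shift 3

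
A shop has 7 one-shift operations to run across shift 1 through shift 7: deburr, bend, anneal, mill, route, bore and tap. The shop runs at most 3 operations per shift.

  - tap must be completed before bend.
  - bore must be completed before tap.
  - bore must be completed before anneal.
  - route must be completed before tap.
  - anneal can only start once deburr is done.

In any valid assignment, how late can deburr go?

shift 6

Downstream work caps deburr at shift 6.
deburr at shift 6 is achievable: tap in shift 2; anneal in shift 7; bend in shift 3; route in shift 1; bore in shift 1; deburr in shift 6; mill in shift 1.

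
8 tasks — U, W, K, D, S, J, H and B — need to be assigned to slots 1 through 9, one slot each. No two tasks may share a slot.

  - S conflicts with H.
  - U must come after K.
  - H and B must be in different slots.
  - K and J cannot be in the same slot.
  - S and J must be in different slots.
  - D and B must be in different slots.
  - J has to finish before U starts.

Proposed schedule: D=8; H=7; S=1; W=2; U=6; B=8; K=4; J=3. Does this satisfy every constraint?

Invalid. D and B must be in different slots.

S conflicts with H — holds.
No two tasks may share a slot — violated.
D and B must be in different slots — violated.
S and J must be in different slots — holds.
K and J cannot be in the same slot — holds.
J has to finish before U starts — holds.
H and B must be in different slots — holds.
U must come after K — holds.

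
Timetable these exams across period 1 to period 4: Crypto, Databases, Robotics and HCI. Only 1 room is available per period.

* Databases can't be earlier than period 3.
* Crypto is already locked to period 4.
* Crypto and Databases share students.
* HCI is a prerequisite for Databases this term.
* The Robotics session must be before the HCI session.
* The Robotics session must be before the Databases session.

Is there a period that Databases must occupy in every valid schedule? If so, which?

period 3

Databases's window is period 3–period 4.
Crypto is fixed at period 4, and Databases can't share a period with Crypto.
So Databases must be period 3.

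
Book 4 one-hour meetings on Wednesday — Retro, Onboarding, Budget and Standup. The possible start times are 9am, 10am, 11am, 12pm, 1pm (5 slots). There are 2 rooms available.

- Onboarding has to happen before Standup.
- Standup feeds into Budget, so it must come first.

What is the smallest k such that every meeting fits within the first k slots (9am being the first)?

3

The precedence chain requires at least 3 distinct slots.
With at most 2 per slot and 4 meetings, at least 2 slots are needed.
3 works (last occupied slot: 11am): for example Onboarding=9am, Standup=10am, Retro=9am, Budget=11am.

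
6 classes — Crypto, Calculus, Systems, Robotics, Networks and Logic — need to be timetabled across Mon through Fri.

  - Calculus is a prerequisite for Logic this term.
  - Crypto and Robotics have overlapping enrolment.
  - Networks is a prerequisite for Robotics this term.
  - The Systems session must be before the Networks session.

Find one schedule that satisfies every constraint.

Crypto=Mon; Systems=Mon; Logic=Tue; Robotics=Wed; Calculus=Mon; Networks=Tue

Checking: Calculus(Mon) before Logic(Tue); Systems(Mon) before Networks(Tue); Networks(Tue) before Robotics(Wed); Crypto(Mon) != Robotics(Wed).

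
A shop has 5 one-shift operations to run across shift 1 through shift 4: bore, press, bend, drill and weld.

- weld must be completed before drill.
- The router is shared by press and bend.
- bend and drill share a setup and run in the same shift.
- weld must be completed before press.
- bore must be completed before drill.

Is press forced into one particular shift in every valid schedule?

press can be shift 2 (e.g. bore in shift 1, drill in shift 3, press in shift 2, weld in shift 1, bend in shift 3) or shift 3 (e.g. bore=shift 1, bend=shift 2, weld=shift 1, drill=shift 2, press=shift 3).

No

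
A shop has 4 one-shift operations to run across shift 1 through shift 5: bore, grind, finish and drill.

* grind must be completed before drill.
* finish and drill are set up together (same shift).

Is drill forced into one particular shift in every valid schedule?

No

drill can be shift 2 (e.g. drill=shift 2; grind=shift 1; finish=shift 2; bore=shift 1) or shift 3 (e.g. drill in shift 3, finish in shift 3, bore in shift 1, grind in shift 1).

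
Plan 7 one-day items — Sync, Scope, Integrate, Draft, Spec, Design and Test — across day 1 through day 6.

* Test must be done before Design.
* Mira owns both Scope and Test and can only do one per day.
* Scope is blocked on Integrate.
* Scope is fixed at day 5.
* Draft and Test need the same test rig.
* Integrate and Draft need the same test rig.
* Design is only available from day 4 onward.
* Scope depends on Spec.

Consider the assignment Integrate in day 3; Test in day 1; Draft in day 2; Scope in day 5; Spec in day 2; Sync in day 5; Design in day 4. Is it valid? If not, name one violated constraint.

Scope depends on Spec — holds.
Design is only available from day 4 onward — holds.
Test must be done before Design — holds.
Draft and Test need the same test rig — holds.
Scope is blocked on Integrate — holds.
Integrate and Draft need the same test rig — holds.
Mira owns both Scope and Test and can only do one per day — holds.
Scope is fixed at day 5 — holds.

Yes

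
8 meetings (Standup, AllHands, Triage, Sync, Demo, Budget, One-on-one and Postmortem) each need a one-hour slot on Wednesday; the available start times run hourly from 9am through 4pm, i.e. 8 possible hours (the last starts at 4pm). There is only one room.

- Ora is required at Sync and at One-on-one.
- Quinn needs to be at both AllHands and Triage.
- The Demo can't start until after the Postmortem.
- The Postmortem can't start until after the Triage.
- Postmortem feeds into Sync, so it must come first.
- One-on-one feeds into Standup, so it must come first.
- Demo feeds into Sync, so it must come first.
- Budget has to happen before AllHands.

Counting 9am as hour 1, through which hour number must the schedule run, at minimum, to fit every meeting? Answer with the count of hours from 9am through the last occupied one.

8 hours

The precedence chain requires at least 4 distinct hours.
With at most 1 per hour and 8 meetings, at least 8 hours are needed.
8 works (last occupied hour: 4pm): for example Triage -> 9am, Postmortem -> 10am, Sync -> 12pm, One-on-one -> 1pm, Budget -> 3pm, Demo -> 11am, AllHands -> 4pm, Standup -> 2pm.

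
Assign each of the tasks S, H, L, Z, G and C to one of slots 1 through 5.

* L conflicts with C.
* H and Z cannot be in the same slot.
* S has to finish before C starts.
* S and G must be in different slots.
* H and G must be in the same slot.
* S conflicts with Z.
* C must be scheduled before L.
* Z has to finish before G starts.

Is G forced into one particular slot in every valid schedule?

G can be 2 (e.g. Z=1, C=4, G=2, H=2, L=5, S=3) or 3 (e.g. L in 3; Z in 2; G in 3; C in 2; S in 1; H in 3).

No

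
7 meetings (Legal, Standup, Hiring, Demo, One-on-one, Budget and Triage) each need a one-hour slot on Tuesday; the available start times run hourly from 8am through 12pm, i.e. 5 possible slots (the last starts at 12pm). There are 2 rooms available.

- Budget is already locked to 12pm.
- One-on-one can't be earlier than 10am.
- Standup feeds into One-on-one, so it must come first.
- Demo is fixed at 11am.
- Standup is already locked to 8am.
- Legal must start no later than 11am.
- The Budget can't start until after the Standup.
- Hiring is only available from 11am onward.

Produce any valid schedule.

One-on-one -> 10am; Triage -> 9am; Demo -> 11am; Standup -> 8am; Hiring -> 11am; Budget -> 12pm; Legal -> 8am

Checking: Standup(8am) before One-on-one(10am); Standup(8am) before Budget(12pm); Standup=8am in [8am,8am]; Demo=11am in [11am,11am]; Budget=12pm in [12pm,12pm]; Legal=8am in [8am,11am]; Hiring=11am in [11am,12pm]; One-on-one=10am in [10am,12pm]; max 2 per slot (cap 2).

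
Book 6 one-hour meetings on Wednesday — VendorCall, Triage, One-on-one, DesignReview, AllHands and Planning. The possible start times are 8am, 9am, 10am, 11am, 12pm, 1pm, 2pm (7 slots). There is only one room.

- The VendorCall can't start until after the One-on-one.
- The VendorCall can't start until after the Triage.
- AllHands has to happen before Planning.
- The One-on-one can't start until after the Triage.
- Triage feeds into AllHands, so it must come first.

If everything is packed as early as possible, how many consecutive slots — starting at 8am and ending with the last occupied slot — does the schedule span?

The precedence chain requires at least 3 distinct slots.
With at most 1 per slot and 6 meetings, at least 6 slots are needed.
6 works (last occupied slot: 1pm): for example DesignReview -> 1pm, Triage -> 8am, Planning -> 12pm, One-on-one -> 9am, AllHands -> 11am, VendorCall -> 10am.

6 slots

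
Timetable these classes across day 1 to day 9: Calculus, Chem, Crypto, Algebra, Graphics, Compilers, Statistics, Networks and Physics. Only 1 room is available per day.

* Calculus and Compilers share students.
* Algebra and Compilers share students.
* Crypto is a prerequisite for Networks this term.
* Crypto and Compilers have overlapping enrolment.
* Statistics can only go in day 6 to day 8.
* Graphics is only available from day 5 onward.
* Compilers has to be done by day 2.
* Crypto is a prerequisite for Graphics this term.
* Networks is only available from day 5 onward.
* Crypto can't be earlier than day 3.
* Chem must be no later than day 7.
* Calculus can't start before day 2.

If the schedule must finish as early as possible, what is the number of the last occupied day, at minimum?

The precedence chain requires at least 2 distinct days.
With at most 1 per day and 9 classes, at least 9 days are needed.
Statistics can't be placed before day 6, so the schedule must run through at least day 6.
9 works (last occupied day: day 9): for example Statistics -> day 6; Physics -> day 9; Graphics -> day 5; Chem -> day 2; Calculus -> day 4; Networks -> day 7; Algebra -> day 8; Compilers -> day 1; Crypto -> day 3.

day 9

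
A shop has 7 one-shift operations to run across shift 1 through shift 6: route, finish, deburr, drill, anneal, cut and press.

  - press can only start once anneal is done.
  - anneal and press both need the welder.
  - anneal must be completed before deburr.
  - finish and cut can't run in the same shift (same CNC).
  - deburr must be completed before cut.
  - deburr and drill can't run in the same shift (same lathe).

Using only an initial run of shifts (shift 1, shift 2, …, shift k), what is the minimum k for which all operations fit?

The precedence chain requires at least 3 distinct shifts.
3 works (last occupied shift: shift 3): for example route=shift 1; press=shift 2; cut=shift 3; finish=shift 1; drill=shift 1; deburr=shift 2; anneal=shift 1.

3 shifts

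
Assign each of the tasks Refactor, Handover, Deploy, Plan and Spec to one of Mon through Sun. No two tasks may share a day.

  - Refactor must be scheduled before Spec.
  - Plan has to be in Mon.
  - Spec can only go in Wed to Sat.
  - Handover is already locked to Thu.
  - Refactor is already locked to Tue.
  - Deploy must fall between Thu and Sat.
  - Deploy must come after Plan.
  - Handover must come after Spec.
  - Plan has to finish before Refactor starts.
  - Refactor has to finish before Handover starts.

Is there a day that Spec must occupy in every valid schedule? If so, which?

Wed

Refactor is fixed at Tue and must come before Spec, so Spec is at least Wed.
Handover is fixed at Thu and must come after Spec, so Spec is at most Wed.
So Spec must be Wed.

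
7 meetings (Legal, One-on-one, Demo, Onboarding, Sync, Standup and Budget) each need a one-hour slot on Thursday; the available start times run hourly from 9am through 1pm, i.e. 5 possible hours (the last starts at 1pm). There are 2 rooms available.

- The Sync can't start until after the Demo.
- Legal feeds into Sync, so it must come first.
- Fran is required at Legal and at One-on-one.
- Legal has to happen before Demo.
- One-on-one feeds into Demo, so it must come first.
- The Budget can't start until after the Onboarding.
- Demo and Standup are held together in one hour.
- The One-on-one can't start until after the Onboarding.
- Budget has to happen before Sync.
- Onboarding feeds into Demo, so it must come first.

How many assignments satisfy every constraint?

13

Splitting on Legal: it can be 9am (8), 10am (3), 11am (2). Listing each branch's schedules as (One-on-one, Demo, Onboarding, Sync, Standup, Budget):
Legal=9am: (10am,11am,9am,12pm,11am,10am) (10am,11am,9am,1pm,11am,10am) (10am,11am,9am,1pm,11am,12pm) (10am,12pm,9am,1pm,12pm,10am) (10am,12pm,9am,1pm,12pm,11am) (11am,12pm,9am,1pm,12pm,10am) (11am,12pm,9am,1pm,12pm,11am) (11am,12pm,10am,1pm,12pm,11am) — 8.
Legal=10am: (11am,12pm,9am,1pm,12pm,10am) (11am,12pm,9am,1pm,12pm,11am) (11am,12pm,10am,1pm,12pm,11am) — 3.
Legal=11am: (10am,12pm,9am,1pm,12pm,10am) (10am,12pm,9am,1pm,12pm,11am) — 2.
Summing: 8 + 3 + 2 = 13.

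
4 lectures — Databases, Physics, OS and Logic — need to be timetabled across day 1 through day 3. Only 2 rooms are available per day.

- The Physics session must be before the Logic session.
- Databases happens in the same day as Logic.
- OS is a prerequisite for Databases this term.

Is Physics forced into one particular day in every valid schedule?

Physics can be day 1 (e.g. Physics in day 1; Logic in day 2; Databases in day 2; OS in day 1) or day 2 (e.g. OS in day 1; Physics in day 2; Databases in day 3; Logic in day 3).

No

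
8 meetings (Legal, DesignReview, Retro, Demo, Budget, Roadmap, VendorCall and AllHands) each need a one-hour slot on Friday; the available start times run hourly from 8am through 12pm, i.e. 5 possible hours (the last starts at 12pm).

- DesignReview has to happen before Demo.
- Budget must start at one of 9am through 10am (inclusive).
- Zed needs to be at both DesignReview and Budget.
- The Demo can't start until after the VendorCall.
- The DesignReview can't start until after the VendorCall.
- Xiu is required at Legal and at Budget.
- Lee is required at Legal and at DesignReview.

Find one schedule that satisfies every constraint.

DesignReview in 10am; Budget in 9am; Roadmap in 8am; Retro in 8am; Demo in 11am; VendorCall in 8am; AllHands in 8am; Legal in 8am

Checking: VendorCall(8am) before Demo(11am); VendorCall(8am) before DesignReview(10am); DesignReview(10am) before Demo(11am); DesignReview(10am) != Budget(9am); Legal(8am) != Budget(9am); Legal(8am) != DesignReview(10am); Budget=9am in [9am,10am].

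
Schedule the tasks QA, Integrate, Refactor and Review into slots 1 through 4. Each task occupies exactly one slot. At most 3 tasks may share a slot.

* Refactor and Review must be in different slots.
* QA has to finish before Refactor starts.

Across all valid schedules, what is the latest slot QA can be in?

3

Downstream work caps QA at 3.
QA at 3 is achievable: QA in 3; Integrate in 1; Review in 1; Refactor in 4.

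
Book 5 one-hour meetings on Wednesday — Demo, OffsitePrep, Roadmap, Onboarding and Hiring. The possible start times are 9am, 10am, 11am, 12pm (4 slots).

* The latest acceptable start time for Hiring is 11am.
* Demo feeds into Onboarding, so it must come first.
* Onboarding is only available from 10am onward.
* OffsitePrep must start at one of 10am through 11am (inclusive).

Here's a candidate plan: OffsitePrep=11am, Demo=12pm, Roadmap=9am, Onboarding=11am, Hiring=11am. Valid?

The latest acceptable start time for Hiring is 11am — holds.
Demo feeds into Onboarding, so it must come first — violated.
Onboarding is only available from 10am onward — holds.
OffsitePrep must start at one of 10am through 11am (inclusive) — holds.

No — it violates: Demo feeds into Onboarding, so it must come first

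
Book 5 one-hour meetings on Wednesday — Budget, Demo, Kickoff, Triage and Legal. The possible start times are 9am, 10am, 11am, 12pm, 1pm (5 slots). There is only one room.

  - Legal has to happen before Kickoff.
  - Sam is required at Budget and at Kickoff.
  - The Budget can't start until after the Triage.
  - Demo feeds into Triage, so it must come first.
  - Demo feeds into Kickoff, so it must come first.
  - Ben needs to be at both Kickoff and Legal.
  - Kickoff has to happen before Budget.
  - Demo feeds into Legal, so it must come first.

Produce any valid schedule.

Kickoff -> 11am, Triage -> 12pm, Demo -> 9am, Budget -> 1pm, Legal -> 10am

Checking: Demo(9am) before Legal(10am); Demo(9am) before Triage(12pm); Triage(12pm) before Budget(1pm); Demo(9am) before Kickoff(11am); Legal(10am) before Kickoff(11am); Kickoff(11am) before Budget(1pm); Kickoff(11am) != Legal(10am); Budget(1pm) != Kickoff(11am); max 1 per slot (cap 1).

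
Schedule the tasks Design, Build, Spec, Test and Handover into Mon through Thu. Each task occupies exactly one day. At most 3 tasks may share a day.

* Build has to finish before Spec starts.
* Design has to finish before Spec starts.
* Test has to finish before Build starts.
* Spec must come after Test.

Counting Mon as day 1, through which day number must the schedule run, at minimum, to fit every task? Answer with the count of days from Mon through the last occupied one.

The precedence chain requires at least 3 distinct days.
With at most 3 per day and 5 tasks, at least 2 days are needed.
3 works (last occupied day: Wed): for example Design=Mon, Handover=Mon, Build=Tue, Test=Mon, Spec=Wed.

3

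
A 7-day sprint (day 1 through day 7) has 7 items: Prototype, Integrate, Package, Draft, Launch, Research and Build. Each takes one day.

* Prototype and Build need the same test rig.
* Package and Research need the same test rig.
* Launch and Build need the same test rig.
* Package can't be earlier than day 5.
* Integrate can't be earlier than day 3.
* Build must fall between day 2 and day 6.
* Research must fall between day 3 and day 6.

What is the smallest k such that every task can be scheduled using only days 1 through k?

5 days

Package can't be placed before day 5, so the schedule must run through at least day 5.
5 works (last occupied day: day 5): for example Prototype=day 1, Launch=day 1, Research=day 3, Package=day 5, Integrate=day 3, Draft=day 1, Build=day 2.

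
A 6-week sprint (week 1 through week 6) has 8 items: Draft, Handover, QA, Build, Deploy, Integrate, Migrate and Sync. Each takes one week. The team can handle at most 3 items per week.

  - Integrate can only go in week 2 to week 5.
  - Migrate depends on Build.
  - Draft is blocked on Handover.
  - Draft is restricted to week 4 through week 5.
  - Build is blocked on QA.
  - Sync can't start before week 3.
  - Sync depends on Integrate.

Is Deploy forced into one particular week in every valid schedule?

No

Deploy can be week 1 (e.g. QA in week 1, Migrate in week 3, Build in week 2, Integrate in week 2, Draft in week 4, Deploy in week 1, Sync in week 3, Handover in week 1) or week 2 (e.g. Build -> week 2; Integrate -> week 2; Deploy -> week 2; Migrate -> week 3; Sync -> week 3; Handover -> week 1; QA -> week 1; Draft -> week 4).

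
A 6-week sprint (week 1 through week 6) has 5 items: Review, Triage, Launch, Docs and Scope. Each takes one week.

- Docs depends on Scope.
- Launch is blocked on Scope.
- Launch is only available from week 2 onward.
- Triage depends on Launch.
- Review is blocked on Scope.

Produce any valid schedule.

Triage=week 3; Launch=week 2; Docs=week 2; Review=week 2; Scope=week 1

Checking: Scope(week 1) before Review(week 2); Scope(week 1) before Launch(week 2); Scope(week 1) before Docs(week 2); Launch(week 2) before Triage(week 3); Launch=week 2 in [week 2,week 6].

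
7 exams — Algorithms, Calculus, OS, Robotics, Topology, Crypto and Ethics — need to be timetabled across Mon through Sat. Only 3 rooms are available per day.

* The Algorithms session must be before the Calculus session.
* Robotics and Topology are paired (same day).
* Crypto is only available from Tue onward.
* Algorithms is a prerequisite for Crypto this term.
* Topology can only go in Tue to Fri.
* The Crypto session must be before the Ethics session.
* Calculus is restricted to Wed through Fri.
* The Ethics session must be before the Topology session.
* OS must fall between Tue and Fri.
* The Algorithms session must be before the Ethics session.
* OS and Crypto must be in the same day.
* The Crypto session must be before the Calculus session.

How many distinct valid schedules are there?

Splitting on Algorithms: it can be Mon (11), Tue (2). Listing each branch's schedules as (Calculus, OS, Robotics, Topology, Crypto, Ethics):
Algorithms=Mon: (Wed,Tue,Thu,Thu,Tue,Wed) (Wed,Tue,Fri,Fri,Tue,Wed) (Wed,Tue,Fri,Fri,Tue,Thu) (Thu,Tue,Thu,Thu,Tue,Wed) (Thu,Tue,Fri,Fri,Tue,Wed) (Thu,Tue,Fri,Fri,Tue,Thu) (Thu,Wed,Fri,Fri,Wed,Thu) (Fri,Tue,Thu,Thu,Tue,Wed) (Fri,Tue,Fri,Fri,Tue,Wed) (Fri,Tue,Fri,Fri,Tue,Thu) (Fri,Wed,Fri,Fri,Wed,Thu) — 11.
Algorithms=Tue: (Thu,Wed,Fri,Fri,Wed,Thu) (Fri,Wed,Fri,Fri,Wed,Thu) — 2.
Summing: 11 + 2 = 13.

13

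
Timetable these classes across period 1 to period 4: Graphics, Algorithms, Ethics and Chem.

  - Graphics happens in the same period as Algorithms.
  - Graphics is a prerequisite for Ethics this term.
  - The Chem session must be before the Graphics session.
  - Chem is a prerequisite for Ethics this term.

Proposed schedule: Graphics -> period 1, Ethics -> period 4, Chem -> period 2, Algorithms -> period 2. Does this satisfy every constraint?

No. The Chem session must be before the Graphics session is not satisfied.

The Chem session must be before the Graphics session — violated.
Graphics is a prerequisite for Ethics this term — holds.
Chem is a prerequisite for Ethics this term — holds.
Graphics happens in the same period as Algorithms — violated.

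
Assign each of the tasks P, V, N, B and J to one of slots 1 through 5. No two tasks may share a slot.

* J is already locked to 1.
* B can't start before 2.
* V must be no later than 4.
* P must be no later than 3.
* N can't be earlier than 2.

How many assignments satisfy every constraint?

Splitting on P: it can be 2 (4), 3 (4). Listing each branch's schedules as (V, N, B, J):
P=2: (3,4,5,1) (3,5,4,1) (4,3,5,1) (4,5,3,1) — 4.
P=3: (2,4,5,1) (2,5,4,1) (4,2,5,1) (4,5,2,1) — 4.
Summing: 4 + 4 = 8.

8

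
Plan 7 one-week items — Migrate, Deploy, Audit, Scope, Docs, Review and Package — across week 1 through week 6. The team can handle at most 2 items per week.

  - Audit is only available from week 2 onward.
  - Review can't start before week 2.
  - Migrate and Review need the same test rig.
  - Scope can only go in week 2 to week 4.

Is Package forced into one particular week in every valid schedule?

Package can be week 1 (e.g. Scope in week 2; Review in week 3; Migrate in week 1; Docs in week 4; Package in week 1; Deploy in week 3; Audit in week 2) or week 2 (e.g. Deploy in week 1; Scope in week 2; Audit in week 3; Review in week 3; Docs in week 4; Package in week 2; Migrate in week 1).

No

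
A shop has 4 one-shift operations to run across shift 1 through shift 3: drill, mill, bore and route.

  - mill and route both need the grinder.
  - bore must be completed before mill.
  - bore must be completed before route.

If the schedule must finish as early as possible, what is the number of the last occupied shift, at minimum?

The precedence chain requires at least 2 distinct shifts.
Could 2 shifts be enough, i.e. nothing placed later than shift 2? No: route must come after bore (at shift 1 or later) → {shift 2}; bore must come before route (at shift 2 or earlier) → {shift 1}; mill must come after bore (at shift 1 or later) → {shift 2}; route can't share with mill (shift 2) → nothing is left.
So 2 shifts is not enough.
3 works (last occupied shift: shift 3): for example drill -> shift 1; bore -> shift 1; route -> shift 3; mill -> shift 2.

shift 3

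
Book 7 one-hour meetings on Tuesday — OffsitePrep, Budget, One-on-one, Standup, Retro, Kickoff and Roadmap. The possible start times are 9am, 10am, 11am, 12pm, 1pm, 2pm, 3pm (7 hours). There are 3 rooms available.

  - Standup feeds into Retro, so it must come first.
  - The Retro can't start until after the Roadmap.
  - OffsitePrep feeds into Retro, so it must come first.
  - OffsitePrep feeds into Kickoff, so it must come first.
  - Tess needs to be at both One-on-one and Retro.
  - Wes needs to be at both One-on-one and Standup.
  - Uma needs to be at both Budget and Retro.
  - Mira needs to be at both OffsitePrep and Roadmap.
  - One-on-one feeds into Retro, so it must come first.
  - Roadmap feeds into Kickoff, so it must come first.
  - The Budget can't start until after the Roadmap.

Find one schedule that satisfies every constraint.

One-on-one -> 9am; Budget -> 10am; Kickoff -> 11am; Roadmap -> 9am; Standup -> 10am; OffsitePrep -> 10am; Retro -> 11am

Checking: OffsitePrep(10am) before Kickoff(11am); Roadmap(9am) before Budget(10am); Roadmap(9am) before Retro(11am); OffsitePrep(10am) before Retro(11am); Standup(10am) before Retro(11am); One-on-one(9am) before Retro(11am); Roadmap(9am) before Kickoff(11am); OffsitePrep(10am) != Roadmap(9am); Budget(10am) != Retro(11am); One-on-one(9am) != Standup(10am); One-on-one(9am) != Retro(11am); max 3 per hour (cap 3).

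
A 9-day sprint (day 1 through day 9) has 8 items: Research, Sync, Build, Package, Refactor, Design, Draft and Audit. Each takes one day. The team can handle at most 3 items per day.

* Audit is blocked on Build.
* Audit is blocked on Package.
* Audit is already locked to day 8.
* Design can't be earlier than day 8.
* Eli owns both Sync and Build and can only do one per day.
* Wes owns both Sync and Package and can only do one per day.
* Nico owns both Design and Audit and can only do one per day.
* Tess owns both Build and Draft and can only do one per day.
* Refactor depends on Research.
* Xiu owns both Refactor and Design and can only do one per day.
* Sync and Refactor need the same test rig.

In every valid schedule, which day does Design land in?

day 9

Design's window is day 8–day 9.
Audit is fixed at day 8, and Design can't share a day with Audit.
So Design must be day 9.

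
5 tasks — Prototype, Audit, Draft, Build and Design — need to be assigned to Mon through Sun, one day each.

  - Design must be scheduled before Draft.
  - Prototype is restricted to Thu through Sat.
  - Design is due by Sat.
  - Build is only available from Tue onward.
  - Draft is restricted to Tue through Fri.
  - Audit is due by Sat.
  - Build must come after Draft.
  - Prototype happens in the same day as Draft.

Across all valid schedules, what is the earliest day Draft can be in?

Draft is available from Tue; Draft must be in the same day as Prototype, which can't be before Thu, so Draft is at least Thu; Draft's own window allows nothing later than Fri.
Draft at Thu is achievable: Draft=Thu; Build=Fri; Prototype=Thu; Audit=Mon; Design=Mon.

Thu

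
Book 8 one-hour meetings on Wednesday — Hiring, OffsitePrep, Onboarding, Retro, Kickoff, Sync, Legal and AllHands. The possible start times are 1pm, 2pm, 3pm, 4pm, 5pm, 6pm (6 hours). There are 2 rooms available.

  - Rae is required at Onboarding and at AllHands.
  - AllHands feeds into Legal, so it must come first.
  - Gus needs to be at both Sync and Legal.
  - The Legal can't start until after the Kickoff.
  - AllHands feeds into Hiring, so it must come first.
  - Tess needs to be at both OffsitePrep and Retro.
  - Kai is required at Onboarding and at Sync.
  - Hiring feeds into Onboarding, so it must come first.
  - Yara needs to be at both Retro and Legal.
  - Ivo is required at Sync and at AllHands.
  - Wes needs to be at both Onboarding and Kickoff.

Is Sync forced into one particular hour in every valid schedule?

No

Sync can be 1pm (e.g. Sync in 1pm, Hiring in 3pm, Kickoff in 1pm, OffsitePrep in 2pm, Onboarding in 4pm, AllHands in 2pm, Legal in 3pm, Retro in 4pm) or 2pm (e.g. Hiring -> 2pm; Onboarding -> 3pm; OffsitePrep -> 4pm; AllHands -> 1pm; Legal -> 3pm; Sync -> 2pm; Retro -> 5pm; Kickoff -> 1pm).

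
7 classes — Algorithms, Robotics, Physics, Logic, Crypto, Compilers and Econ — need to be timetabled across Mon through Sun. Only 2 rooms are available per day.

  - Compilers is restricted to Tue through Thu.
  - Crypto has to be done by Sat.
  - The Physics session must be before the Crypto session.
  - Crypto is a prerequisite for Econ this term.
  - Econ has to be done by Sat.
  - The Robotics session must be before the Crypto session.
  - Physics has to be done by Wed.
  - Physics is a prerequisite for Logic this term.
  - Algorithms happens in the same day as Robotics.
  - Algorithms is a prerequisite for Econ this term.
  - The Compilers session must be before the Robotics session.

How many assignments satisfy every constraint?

51

Splitting on Algorithms: it can be Wed (27), Thu (24). Listing each branch's schedules as (Robotics, Physics, Logic, Crypto, Compilers, Econ):
Algorithms=Wed: (Wed,Mon,Tue,Thu,Tue,Fri) (Wed,Mon,Tue,Thu,Tue,Sat) (Wed,Mon,Tue,Fri,Tue,Sat) (Wed,Mon,Thu,Thu,Tue,Fri) (Wed,Mon,Thu,Thu,Tue,Sat) (Wed,Mon,Thu,Fri,Tue,Sat) (Wed,Mon,Fri,Thu,Tue,Fri) (Wed,Mon,Fri,Thu,Tue,Sat) (Wed,Mon,Fri,Fri,Tue,Sat) (Wed,Mon,Sat,Thu,Tue,Fri) (Wed,Mon,Sat,Thu,Tue,Sat) (Wed,Mon,Sat,Fri,Tue,Sat) (Wed,Mon,Sun,Thu,Tue,Fri) (Wed,Mon,Sun,Thu,Tue,Sat) (Wed,Mon,Sun,Fri,Tue,Sat) (Wed,Tue,Thu,Thu,Tue,Fri) (Wed,Tue,Thu,Thu,Tue,Sat) (Wed,Tue,Thu,Fri,Tue,Sat) (Wed,Tue,Fri,Thu,Tue,Fri) (Wed,Tue,Fri,Thu,Tue,Sat) (Wed,Tue,Fri,Fri,Tue,Sat) (Wed,Tue,Sat,Thu,Tue,Fri) (Wed,Tue,Sat,Thu,Tue,Sat) (Wed,Tue,Sat,Fri,Tue,Sat) (Wed,Tue,Sun,Thu,Tue,Fri) (Wed,Tue,Sun,Thu,Tue,Sat) (Wed,Tue,Sun,Fri,Tue,Sat) — 27.
Algorithms=Thu: (Thu,Mon,Tue,Fri,Tue,Sat) (Thu,Mon,Tue,Fri,Wed,Sat) (Thu,Mon,Wed,Fri,Tue,Sat) (Thu,Mon,Wed,Fri,Wed,Sat) (Thu,Mon,Fri,Fri,Tue,Sat) (Thu,Mon,Fri,Fri,Wed,Sat) (Thu,Mon,Sat,Fri,Tue,Sat) (Thu,Mon,Sat,Fri,Wed,Sat) (Thu,Mon,Sun,Fri,Tue,Sat) (Thu,Mon,Sun,Fri,Wed,Sat) (Thu,Tue,Wed,Fri,Tue,Sat) (Thu,Tue,Wed,Fri,Wed,Sat) (Thu,Tue,Fri,Fri,Tue,Sat) (Thu,Tue,Fri,Fri,Wed,Sat) (Thu,Tue,Sat,Fri,Tue,Sat) (Thu,Tue,Sat,Fri,Wed,Sat) (Thu,Tue,Sun,Fri,Tue,Sat) (Thu,Tue,Sun,Fri,Wed,Sat) (Thu,Wed,Fri,Fri,Tue,Sat) (Thu,Wed,Fri,Fri,Wed,Sat) (Thu,Wed,Sat,Fri,Tue,Sat) (Thu,Wed,Sat,Fri,Wed,Sat) (Thu,Wed,Sun,Fri,Tue,Sat) (Thu,Wed,Sun,Fri,Wed,Sat) — 24.
Summing: 27 + 24 = 51.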